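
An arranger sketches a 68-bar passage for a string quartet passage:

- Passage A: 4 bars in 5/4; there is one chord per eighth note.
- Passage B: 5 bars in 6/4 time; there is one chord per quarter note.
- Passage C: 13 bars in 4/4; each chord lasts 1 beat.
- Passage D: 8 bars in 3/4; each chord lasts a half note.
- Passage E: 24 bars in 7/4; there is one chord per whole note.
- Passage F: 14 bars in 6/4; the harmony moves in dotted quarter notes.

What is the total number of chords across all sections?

A: 4 bars × 5 beats = 20 beats; 0.5 beats/chord → 40 chords.
B: 5 bars × 6 beats = 30 beats; 1 beat/chord → 30 chords.
C: 13 bars × 4 beats = 52 beats; 1 beat/chord → 52 chords.
D: 8 bars × 3 beats = 24 beats; 2 beats/chord → 12 chords.
E: 24 bars × 7 beats = 168 beats; 4 beats/chord → 42 chords.
F: 14 bars × 6 beats = 84 beats; 1.5 beats/chord → 56 chords.
Total: 40 + 30 + 52 + 12 + 42 + 56 = 232.

232 chords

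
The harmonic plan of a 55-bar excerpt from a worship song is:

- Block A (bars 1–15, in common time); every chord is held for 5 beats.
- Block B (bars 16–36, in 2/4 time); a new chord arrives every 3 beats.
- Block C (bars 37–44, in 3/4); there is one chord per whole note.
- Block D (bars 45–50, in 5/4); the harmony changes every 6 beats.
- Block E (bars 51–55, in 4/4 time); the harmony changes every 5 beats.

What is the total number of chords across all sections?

A: 15·4 = 60 beats, 60/5 = 12 chords.
B: 21·2 = 42 beats, 42/3 = 14 chords.
C: 8·3 = 24 beats, 24/4 = 6 chords.
D: 6·5 = 30 beats, 30/6 = 5 chords.
E: 5·4 = 20 beats, 20/5 = 4 chords.
Total: 12 + 14 + 6 + 5 + 4 = 41.

41 chords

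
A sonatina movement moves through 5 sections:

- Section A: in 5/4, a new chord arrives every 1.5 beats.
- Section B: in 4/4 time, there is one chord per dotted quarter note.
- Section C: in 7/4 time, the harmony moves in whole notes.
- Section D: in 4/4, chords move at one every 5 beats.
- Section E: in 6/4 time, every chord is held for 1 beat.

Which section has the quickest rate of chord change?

A: 5 beats/bar ÷ 1.5 beats/chord = 10/3 chords/bar.
B: 4 beats/bar ÷ 1.5 beats/chord = 8/3 chords/bar.
C: 7 beats/bar ÷ 4 beats/chord = 1.75 chords/bar.
D: 4 beats/bar ÷ 5 beats/chord = 0.8 chords/bar.
E: 6 beats/bar ÷ 1 beat/chord = 6 chords/bar.
Fastest is E at 6 chords/bar.

Section E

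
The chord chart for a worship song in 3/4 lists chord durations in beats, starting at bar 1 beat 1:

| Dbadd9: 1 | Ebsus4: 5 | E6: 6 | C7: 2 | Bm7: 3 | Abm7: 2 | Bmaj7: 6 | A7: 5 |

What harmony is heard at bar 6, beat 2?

Beat 2 of bar 6 is beat (6−1)×3 + 2 = 17 overall.
Running totals: Dbadd9 ends at 1, Ebsus4 ends at 6, E6 ends at 12, C7 ends at 14, Bm7 ends at 17.
Beat 17 falls within Bm7.

Bm7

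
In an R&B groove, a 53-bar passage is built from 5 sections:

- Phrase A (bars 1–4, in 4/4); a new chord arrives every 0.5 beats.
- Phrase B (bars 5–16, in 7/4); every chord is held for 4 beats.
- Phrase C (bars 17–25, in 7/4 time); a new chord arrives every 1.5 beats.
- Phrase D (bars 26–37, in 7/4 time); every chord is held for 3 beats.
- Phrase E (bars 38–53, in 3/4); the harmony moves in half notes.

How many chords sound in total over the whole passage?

147 chords

A: 4 bars × 4 beats = 16 beats; 0.5 beats/chord → 32 chords.
B: 12 bars × 7 beats = 84 beats; 4 beats/chord → 21 chords.
C: 9 bars × 7 beats = 63 beats; 1.5 beats/chord → 42 chords.
D: 12 bars × 7 beats = 84 beats; 3 beats/chord → 28 chords.
E: 16 bars × 3 beats = 48 beats; 2 beats/chord → 24 chords.
Total: 32 + 21 + 42 + 28 + 24 = 147.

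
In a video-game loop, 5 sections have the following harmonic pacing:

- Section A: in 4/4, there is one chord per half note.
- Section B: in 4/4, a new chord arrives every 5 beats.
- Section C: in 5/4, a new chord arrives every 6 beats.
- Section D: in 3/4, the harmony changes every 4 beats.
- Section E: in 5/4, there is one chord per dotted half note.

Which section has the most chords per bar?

Section A

A: 4 beats/bar ÷ 2 beats/chord = 2 chords/bar.
B: 4 beats/bar ÷ 5 beats/chord = 0.8 chords/bar.
C: 5 beats/bar ÷ 6 beats/chord = 5/6 chords/bar.
D: 3 beats/bar ÷ 4 beats/chord = 0.75 chords/bar.
E: 5 beats/bar ÷ 3 beats/chord = 5/3 chords/bar.
Fastest is A at 2 chords/bar.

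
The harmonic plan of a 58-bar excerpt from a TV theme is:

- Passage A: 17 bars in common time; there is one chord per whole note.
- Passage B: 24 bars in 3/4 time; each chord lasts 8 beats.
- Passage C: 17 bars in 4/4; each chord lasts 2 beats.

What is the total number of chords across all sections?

60 chords

A: 17 bars × 4 beats = 68 beats; 4 beats/chord → 17 chords.
B: 24 bars × 3 beats = 72 beats; 8 beats/chord → 9 chords.
C: 17 bars × 4 beats = 68 beats; 2 beats/chord → 34 chords.
Total: 17 + 9 + 34 = 60.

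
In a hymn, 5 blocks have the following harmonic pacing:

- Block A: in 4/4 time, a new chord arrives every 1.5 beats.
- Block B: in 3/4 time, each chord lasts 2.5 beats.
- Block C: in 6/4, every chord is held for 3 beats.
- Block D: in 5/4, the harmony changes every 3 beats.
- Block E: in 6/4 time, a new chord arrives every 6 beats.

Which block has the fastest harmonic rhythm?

A: 4/1.5 = 8/3 chords/bar.
B: 3/2.5 = 1.2 chords/bar.
C: 6/3 = 2 chords/bar.
D: 5/3 = 5/3 chords/bar.
E: 6/6 = 1 chord/bar.
Fastest is A at 8/3 chords/bar.

Block A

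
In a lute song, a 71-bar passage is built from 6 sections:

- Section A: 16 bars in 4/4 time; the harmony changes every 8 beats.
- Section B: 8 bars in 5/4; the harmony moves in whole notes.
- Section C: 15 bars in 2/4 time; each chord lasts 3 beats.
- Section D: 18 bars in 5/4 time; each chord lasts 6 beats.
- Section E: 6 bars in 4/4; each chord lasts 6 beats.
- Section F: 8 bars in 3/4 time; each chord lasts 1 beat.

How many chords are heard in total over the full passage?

71 chords

A: 16·4 = 64 beats, 64/8 = 8 chords.
B: 8·5 = 40 beats, 40/4 = 10 chords.
C: 15·2 = 30 beats, 30/3 = 10 chords.
D: 18·5 = 90 beats, 90/6 = 15 chords.
E: 6·4 = 24 beats, 24/6 = 4 chords.
F: 8·3 = 24 beats, 24/1 = 24 chords.
Total: 8 + 10 + 10 + 15 + 4 + 24 = 71.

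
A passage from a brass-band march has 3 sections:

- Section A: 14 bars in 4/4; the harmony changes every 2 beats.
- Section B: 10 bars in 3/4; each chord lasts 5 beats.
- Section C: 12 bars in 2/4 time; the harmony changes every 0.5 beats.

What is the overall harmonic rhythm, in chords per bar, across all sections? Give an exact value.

A: 14 × 4 = 56 beats ÷ 2 = 28 chords.
B: 10 × 3 = 30 beats ÷ 5 = 6 chords.
C: 12 × 2 = 24 beats ÷ 0.5 = 48 chords.
Overall: 82 chords over 36 bars → 82/36 = 41/18 chords per bar.

41/18 chords per bar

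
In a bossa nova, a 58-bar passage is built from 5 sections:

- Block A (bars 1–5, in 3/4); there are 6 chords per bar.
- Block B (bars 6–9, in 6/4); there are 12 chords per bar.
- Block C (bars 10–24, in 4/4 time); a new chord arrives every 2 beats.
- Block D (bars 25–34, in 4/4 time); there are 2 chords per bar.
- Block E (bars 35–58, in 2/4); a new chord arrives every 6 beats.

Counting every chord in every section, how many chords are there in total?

A has 15 beats and chords last 0.5 each, so 30 chords.
B has 24 beats and chords last 0.5 each, so 48 chords.
C has 60 beats and chords last 2 each, so 30 chords.
D has 40 beats and chords last 2 each, so 20 chords.
E has 48 beats and chords last 6 each, so 8 chords.
Total: 30 + 48 + 30 + 20 + 8 = 136.

136 chords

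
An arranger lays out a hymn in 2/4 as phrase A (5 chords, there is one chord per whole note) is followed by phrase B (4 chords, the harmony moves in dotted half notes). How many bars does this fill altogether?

A: 5 × 4 = 20 beats = 10 bars.
B: 4 × 3 = 12 beats = 6 bars.
Total: 10 + 6 = 16 bars.

16 bars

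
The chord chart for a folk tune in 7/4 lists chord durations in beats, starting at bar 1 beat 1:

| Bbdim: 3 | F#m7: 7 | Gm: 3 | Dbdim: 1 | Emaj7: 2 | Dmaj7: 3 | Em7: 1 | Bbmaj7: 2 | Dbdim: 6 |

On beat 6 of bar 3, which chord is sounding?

Beat 6 of bar 3 is beat (3−1)×7 + 6 = 20 overall.
Running totals: Bbdim ends at 3, F#m7 ends at 10, Gm ends at 13, Dbdim ends at 14, Emaj7 ends at 16, Dmaj7 ends at 19, Em7 ends at 20.
Beat 20 falls within Em7.

Em7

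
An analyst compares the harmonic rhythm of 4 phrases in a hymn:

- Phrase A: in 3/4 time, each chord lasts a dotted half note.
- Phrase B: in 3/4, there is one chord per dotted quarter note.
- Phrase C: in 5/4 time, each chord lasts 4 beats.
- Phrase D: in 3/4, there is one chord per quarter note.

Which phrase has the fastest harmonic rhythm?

Phrase D

A: 3/3 = 1 chord/bar.
B: 3/1.5 = 2 chords/bar.
C: 5/4 = 1.25 chords/bar.
D: 3/1 = 3 chords/bar.
Fastest is D at 3 chords/bar.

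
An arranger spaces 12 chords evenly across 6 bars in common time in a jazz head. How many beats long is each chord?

6 bars × 4 beats/bar = 24 beats total.
24 beats ÷ 12 chords = 2 beats per chord.
(That is a half note.)

2 beats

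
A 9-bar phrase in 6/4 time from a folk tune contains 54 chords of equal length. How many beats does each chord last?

9 bars × 6 beats/bar = 54 beats total.
54 beats ÷ 54 chords = 1 beats per chord.
(That is a quarter note.)

1 beat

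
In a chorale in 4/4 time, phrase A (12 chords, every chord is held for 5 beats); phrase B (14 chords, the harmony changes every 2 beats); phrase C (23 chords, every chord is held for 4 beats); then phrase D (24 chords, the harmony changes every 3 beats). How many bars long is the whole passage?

63 bars

A: 12 × 5 = 60 beats = 15 bars.
B: 14 × 2 = 28 beats = 7 bars.
C: 23 × 4 = 92 beats = 23 bars.
D: 24 × 3 = 72 beats = 18 bars.
Total: 15 + 7 + 23 + 18 = 63 bars.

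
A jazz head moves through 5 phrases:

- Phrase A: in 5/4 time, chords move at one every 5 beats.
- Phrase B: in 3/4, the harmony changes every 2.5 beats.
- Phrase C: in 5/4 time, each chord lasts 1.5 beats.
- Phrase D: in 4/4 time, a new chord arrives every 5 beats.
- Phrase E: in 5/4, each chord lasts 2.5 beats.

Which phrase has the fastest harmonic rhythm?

A: 5/5 = 1 chord/bar.
B: 3/2.5 = 1.2 chords/bar.
C: 5/1.5 = 10/3 chords/bar.
D: 4/5 = 0.8 chords/bar.
E: 5/2.5 = 2 chords/bar.
Fastest is C at 10/3 chords/bar.

Phrase C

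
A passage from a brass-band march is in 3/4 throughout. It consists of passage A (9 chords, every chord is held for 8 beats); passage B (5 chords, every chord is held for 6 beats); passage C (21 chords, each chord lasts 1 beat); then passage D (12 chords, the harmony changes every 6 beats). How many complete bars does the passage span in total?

A: 9 × 8 = 72 beats = 24 bars.
B: 5 × 6 = 30 beats = 10 bars.
C: 21 × 1 = 21 beats = 7 bars.
D: 12 × 6 = 72 beats = 24 bars.
Total: 24 + 10 + 7 + 24 = 65 bars.

65 bars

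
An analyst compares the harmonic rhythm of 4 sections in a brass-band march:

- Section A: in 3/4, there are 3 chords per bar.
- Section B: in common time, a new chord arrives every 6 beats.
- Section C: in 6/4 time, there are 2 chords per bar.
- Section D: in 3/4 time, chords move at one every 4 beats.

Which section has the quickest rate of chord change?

Section A

A: 3/1 = 3 chords/bar.
B: 4/6 = 2/3 chords/bar.
C: 6/3 = 2 chords/bar.
D: 3/4 = 0.75 chords/bar.
Fastest is A at 3 chords/bar.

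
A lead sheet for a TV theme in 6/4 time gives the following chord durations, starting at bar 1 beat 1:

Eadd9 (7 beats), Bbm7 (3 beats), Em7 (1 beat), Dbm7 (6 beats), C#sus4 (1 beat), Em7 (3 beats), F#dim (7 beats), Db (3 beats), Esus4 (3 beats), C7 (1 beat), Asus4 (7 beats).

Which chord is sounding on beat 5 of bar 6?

Beat 5 of bar 6 is beat (6−1)×6 + 5 = 35 overall.
Running totals: Eadd9 ends at 7, Bbm7 ends at 10, Em7 ends at 11, Dbm7 ends at 17, C#sus4 ends at 18, Em7 ends at 21, F#dim ends at 28, Db ends at 31, Esus4 ends at 34, C7 ends at 35.
Beat 35 falls within C7.

C7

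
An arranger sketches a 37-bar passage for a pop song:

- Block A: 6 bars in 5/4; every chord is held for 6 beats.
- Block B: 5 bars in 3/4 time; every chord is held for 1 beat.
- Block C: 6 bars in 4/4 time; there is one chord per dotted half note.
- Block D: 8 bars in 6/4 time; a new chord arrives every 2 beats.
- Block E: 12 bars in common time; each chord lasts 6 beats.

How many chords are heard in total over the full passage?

A: 6·5 = 30 beats, 30/6 = 5 chords.
B: 5·3 = 15 beats, 15/1 = 15 chords.
C: 6·4 = 24 beats, 24/3 = 8 chords.
D: 8·6 = 48 beats, 48/2 = 24 chords.
E: 12·4 = 48 beats, 48/6 = 8 chords.
Total: 5 + 15 + 8 + 24 + 8 = 60.

60 chords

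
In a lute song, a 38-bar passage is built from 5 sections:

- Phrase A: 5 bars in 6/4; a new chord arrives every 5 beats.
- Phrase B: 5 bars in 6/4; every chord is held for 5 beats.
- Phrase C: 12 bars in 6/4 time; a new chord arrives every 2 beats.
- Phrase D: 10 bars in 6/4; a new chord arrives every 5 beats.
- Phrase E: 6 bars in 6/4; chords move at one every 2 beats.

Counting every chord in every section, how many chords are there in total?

78 chords

A: 5 bars × 6 beats = 30 beats; 5 beats/chord → 6 chords.
B: 5 bars × 6 beats = 30 beats; 5 beats/chord → 6 chords.
C: 12 bars × 6 beats = 72 beats; 2 beats/chord → 36 chords.
D: 10 bars × 6 beats = 60 beats; 5 beats/chord → 12 chords.
E: 6 bars × 6 beats = 36 beats; 2 beats/chord → 18 chords.
Total: 6 + 6 + 36 + 12 + 18 = 78.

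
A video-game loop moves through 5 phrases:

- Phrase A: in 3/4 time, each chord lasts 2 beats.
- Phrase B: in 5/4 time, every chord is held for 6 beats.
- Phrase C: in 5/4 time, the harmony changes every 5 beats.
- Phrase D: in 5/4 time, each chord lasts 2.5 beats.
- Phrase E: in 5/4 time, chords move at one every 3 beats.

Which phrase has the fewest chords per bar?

A: 3 beats/bar ÷ 2 beats/chord = 1.5 chords/bar.
B: 5 beats/bar ÷ 6 beats/chord = 5/6 chords/bar.
C: 5 beats/bar ÷ 5 beats/chord = 1 chord/bar.
D: 5 beats/bar ÷ 2.5 beats/chord = 2 chords/bar.
E: 5 beats/bar ÷ 3 beats/chord = 5/3 chords/bar.
Slowest is B at 5/6 chords/bar.

Phrase B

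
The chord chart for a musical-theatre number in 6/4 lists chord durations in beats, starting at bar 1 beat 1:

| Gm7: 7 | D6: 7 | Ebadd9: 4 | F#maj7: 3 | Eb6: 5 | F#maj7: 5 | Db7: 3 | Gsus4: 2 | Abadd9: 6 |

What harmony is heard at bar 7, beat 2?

Abadd9

Beat 2 of bar 7 is beat (7−1)×6 + 2 = 38 overall.
Running totals: Gm7 ends at 7, D6 ends at 14, Ebadd9 ends at 18, F#maj7 ends at 21, Eb6 ends at 26, F#maj7 ends at 31, Db7 ends at 34, Gsus4 ends at 36, Abadd9 ends at 42.
Beat 38 falls within Abadd9.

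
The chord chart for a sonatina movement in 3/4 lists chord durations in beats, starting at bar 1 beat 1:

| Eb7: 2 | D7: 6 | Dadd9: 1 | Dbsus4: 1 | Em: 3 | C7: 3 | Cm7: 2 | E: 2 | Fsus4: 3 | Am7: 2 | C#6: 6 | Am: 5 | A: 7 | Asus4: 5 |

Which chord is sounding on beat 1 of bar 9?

Beat 1 of bar 9 is beat (9−1)×3 + 1 = 25 overall.
Running totals: Eb7 ends at 2, D7 ends at 8, Dadd9 ends at 9, Dbsus4 ends at 10, Em ends at 13, C7 ends at 16, Cm7 ends at 18, E ends at 20, Fsus4 ends at 23, Am7 ends at 25.
Beat 25 falls within Am7.

Am7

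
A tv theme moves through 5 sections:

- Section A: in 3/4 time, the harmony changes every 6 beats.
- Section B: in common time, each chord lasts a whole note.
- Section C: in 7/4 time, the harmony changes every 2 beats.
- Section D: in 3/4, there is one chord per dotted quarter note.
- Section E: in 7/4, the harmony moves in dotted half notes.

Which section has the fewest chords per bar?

Section A

A: 3 beats/bar ÷ 6 beats/chord = 0.5 chords/bar.
B: 4 beats/bar ÷ 4 beats/chord = 1 chord/bar.
C: 7 beats/bar ÷ 2 beats/chord = 3.5 chords/bar.
D: 3 beats/bar ÷ 1.5 beats/chord = 2 chords/bar.
E: 7 beats/bar ÷ 3 beats/chord = 7/3 chords/bar.
Slowest is A at 0.5 chords/bar.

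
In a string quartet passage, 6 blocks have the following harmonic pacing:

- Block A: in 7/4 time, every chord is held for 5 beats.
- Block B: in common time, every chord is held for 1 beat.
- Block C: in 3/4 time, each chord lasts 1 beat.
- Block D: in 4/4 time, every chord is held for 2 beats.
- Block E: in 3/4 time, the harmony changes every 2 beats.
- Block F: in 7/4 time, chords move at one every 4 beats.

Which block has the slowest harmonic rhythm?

A: each chord is 5 beats in 7/4, so 1.4 per bar.
B: each chord is 1 beat in 4/4, so 4 per bar.
C: each chord is 1 beat in 3/4, so 3 per bar.
D: each chord is 2 beats in 4/4, so 2 per bar.
E: each chord is 2 beats in 3/4, so 1.5 per bar.
F: each chord is 4 beats in 7/4, so 1.75 per bar.
Slowest is A at 1.4 chords/bar.

Block A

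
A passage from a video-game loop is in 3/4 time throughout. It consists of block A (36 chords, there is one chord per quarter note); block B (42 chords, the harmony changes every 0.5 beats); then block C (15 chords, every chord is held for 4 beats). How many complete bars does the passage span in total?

39 bars

A: 36 × 1 = 36 beats = 12 bars.
B: 42 × 0.5 = 21 beats = 7 bars.
C: 15 × 4 = 60 beats = 20 bars.
Total: 12 + 7 + 20 = 39 bars.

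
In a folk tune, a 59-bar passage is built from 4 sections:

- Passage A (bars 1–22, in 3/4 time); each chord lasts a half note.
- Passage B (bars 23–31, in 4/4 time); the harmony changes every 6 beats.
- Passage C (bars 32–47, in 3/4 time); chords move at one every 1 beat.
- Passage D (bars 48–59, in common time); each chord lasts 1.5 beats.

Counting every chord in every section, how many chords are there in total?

119 chords

A: 22 bars × 3 beats = 66 beats; 2 beats/chord → 33 chords.
B: 9 bars × 4 beats = 36 beats; 6 beats/chord → 6 chords.
C: 16 bars × 3 beats = 48 beats; 1 beat/chord → 48 chords.
D: 12 bars × 4 beats = 48 beats; 1.5 beats/chord → 32 chords.
Total: 33 + 6 + 48 + 32 = 119.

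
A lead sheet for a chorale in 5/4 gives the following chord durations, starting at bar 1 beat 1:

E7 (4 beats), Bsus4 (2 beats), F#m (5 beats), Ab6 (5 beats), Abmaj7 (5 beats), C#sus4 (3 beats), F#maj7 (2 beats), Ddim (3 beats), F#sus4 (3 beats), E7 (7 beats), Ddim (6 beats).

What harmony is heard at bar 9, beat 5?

Beat 5 of bar 9 is beat (9−1)×5 + 5 = 45 overall.
Running totals: E7 ends at 4, Bsus4 ends at 6, F#m ends at 11, Ab6 ends at 16, Abmaj7 ends at 21, C#sus4 ends at 24, F#maj7 ends at 26, Ddim ends at 29, F#sus4 ends at 32, E7 ends at 39, Ddim ends at 45.
Beat 45 falls within Ddim.

Ddim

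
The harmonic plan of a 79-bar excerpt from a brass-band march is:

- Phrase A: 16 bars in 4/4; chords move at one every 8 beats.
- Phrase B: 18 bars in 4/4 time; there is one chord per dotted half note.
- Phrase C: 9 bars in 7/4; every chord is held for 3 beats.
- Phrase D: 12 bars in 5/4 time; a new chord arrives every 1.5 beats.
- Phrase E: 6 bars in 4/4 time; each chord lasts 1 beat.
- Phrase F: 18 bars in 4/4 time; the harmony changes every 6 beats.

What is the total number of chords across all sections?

A: 16·4 = 64 beats, 64/8 = 8 chords.
B: 18·4 = 72 beats, 72/3 = 24 chords.
C: 9·7 = 63 beats, 63/3 = 21 chords.
D: 12·5 = 60 beats, 60/1.5 = 40 chords.
E: 6·4 = 24 beats, 24/1 = 24 chords.
F: 18·4 = 72 beats, 72/6 = 12 chords.
Total: 8 + 24 + 21 + 40 + 24 + 12 = 129.

129 chords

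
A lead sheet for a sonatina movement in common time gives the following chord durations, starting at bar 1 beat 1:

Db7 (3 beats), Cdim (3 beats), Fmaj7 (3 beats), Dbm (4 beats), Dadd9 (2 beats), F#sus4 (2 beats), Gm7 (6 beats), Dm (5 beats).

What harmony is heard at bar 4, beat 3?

Dadd9

Beat 3 of bar 4 is beat (4−1)×4 + 3 = 15 overall.
Running totals: Db7 ends at 3, Cdim ends at 6, Fmaj7 ends at 9, Dbm ends at 13, Dadd9 ends at 15.
Beat 15 falls within Dadd9.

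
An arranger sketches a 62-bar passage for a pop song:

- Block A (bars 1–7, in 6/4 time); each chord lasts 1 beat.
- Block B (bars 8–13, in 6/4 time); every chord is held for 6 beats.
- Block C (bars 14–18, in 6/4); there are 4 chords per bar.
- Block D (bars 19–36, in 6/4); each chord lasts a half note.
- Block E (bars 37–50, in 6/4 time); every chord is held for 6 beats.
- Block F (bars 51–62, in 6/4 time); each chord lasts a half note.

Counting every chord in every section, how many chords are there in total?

A has 42 beats and chords last 1 each, so 42 chords.
B has 36 beats and chords last 6 each, so 6 chords.
C has 30 beats and chords last 1.5 each, so 20 chords.
D has 108 beats and chords last 2 each, so 54 chords.
E has 84 beats and chords last 6 each, so 14 chords.
F has 72 beats and chords last 2 each, so 36 chords.
Total: 42 + 6 + 20 + 54 + 14 + 36 = 172.

172 chords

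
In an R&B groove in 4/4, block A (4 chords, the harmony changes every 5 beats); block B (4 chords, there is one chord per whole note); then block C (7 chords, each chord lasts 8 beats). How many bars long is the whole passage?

A: 4 × 5 = 20 beats = 5 bars.
B: 4 × 4 = 16 beats = 4 bars.
C: 7 × 8 = 56 beats = 14 bars.
Total: 5 + 4 + 14 = 23 bars.

23 bars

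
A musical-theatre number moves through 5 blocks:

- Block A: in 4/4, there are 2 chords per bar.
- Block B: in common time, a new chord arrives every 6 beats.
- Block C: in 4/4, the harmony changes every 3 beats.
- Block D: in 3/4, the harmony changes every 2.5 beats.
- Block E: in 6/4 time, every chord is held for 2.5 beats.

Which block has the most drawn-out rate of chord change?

A: each chord is 2 beats in 4/4, so 2 per bar.
B: each chord is 6 beats in 4/4, so 2/3 per bar.
C: each chord is 3 beats in 4/4, so 4/3 per bar.
D: each chord is 2.5 beats in 3/4, so 1.2 per bar.
E: each chord is 2.5 beats in 6/4, so 2.4 per bar.
Slowest is B at 2/3 chords/bar.

Block B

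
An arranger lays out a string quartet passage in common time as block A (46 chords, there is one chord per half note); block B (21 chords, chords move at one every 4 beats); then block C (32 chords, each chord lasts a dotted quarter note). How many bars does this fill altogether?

A: 46 × 2 = 92 beats = 23 bars.
B: 21 × 4 = 84 beats = 21 bars.
C: 32 × 1.5 = 48 beats = 12 bars.
Total: 23 + 21 + 12 = 56 bars.

56 bars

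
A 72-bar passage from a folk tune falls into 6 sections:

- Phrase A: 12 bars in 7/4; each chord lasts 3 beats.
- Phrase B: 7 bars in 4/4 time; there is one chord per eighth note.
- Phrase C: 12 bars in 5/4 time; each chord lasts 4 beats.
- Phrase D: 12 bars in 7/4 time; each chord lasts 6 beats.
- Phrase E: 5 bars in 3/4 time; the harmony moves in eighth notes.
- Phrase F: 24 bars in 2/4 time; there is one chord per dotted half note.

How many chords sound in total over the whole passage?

159 chords

A: 12 bars × 7 beats = 84 beats; 3 beats/chord → 28 chords.
B: 7 bars × 4 beats = 28 beats; 0.5 beats/chord → 56 chords.
C: 12 bars × 5 beats = 60 beats; 4 beats/chord → 15 chords.
D: 12 bars × 7 beats = 84 beats; 6 beats/chord → 14 chords.
E: 5 bars × 3 beats = 15 beats; 0.5 beats/chord → 30 chords.
F: 24 bars × 2 beats = 48 beats; 3 beats/chord → 16 chords.
Total: 28 + 56 + 15 + 14 + 30 + 16 = 159.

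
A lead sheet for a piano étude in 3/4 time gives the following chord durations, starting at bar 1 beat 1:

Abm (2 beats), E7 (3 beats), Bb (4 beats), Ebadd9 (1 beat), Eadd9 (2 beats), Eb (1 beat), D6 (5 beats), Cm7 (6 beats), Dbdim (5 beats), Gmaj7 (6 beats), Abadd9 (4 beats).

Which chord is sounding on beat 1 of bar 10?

Beat 1 of bar 10 is beat (10−1)×3 + 1 = 28 overall.
Running totals: Abm ends at 2, E7 ends at 5, Bb ends at 9, Ebadd9 ends at 10, Eadd9 ends at 12, Eb ends at 13, D6 ends at 18, Cm7 ends at 24, Dbdim ends at 29.
Beat 28 falls within Dbdim.

Dbdim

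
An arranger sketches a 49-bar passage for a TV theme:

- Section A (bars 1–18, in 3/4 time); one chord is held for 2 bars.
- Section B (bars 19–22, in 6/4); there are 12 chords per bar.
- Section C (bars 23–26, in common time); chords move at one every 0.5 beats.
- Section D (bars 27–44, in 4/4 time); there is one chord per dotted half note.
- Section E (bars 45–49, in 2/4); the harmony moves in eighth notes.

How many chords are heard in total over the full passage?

A: 18·3 = 54 beats, 54/6 = 9 chords.
B: 4·6 = 24 beats, 24/0.5 = 48 chords.
C: 4·4 = 16 beats, 16/0.5 = 32 chords.
D: 18·4 = 72 beats, 72/3 = 24 chords.
E: 5·2 = 10 beats, 10/0.5 = 20 chords.
Total: 9 + 48 + 32 + 24 + 20 = 133.

133 chords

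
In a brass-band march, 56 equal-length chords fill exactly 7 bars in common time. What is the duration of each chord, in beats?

0.5 beats

7 bars × 4 beats/bar = 28 beats total.
28 beats ÷ 56 chords = 0.5 beats per chord.
(That is an eighth note.)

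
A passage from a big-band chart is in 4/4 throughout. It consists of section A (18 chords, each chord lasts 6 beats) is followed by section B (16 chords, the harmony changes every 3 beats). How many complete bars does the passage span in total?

39 bars

A: 18 × 6 = 108 beats = 27 bars.
B: 16 × 3 = 48 beats = 12 bars.
Total: 27 + 12 = 39 bars.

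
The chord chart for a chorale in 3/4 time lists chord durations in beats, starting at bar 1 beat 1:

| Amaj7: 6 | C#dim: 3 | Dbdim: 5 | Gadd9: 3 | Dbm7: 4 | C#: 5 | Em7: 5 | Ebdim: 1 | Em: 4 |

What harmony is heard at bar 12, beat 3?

Em

Beat 3 of bar 12 is beat (12−1)×3 + 3 = 36 overall.
Running totals: Amaj7 ends at 6, C#dim ends at 9, Dbdim ends at 14, Gadd9 ends at 17, Dbm7 ends at 21, C# ends at 26, Em7 ends at 31, Ebdim ends at 32, Em ends at 36.
Beat 36 falls within Em.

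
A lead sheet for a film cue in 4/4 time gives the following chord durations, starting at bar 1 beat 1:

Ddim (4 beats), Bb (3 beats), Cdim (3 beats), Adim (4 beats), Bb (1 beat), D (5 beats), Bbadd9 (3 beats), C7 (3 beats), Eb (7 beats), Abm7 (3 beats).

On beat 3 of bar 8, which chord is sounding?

Beat 3 of bar 8 is beat (8−1)×4 + 3 = 31 overall.
Running totals: Ddim ends at 4, Bb ends at 7, Cdim ends at 10, Adim ends at 14, Bb ends at 15, D ends at 20, Bbadd9 ends at 23, C7 ends at 26, Eb ends at 33.
Beat 31 falls within Eb.

Eb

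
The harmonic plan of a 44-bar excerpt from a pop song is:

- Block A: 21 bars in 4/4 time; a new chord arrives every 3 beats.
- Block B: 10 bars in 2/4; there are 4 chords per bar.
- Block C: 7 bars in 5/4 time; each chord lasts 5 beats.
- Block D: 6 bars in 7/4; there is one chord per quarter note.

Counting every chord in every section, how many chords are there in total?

A: 21·4 = 84 beats, 84/3 = 28 chords.
B: 10·2 = 20 beats, 20/0.5 = 40 chords.
C: 7·5 = 35 beats, 35/5 = 7 chords.
D: 6·7 = 42 beats, 42/1 = 42 chords.
Total: 28 + 40 + 7 + 42 = 117.

117 chords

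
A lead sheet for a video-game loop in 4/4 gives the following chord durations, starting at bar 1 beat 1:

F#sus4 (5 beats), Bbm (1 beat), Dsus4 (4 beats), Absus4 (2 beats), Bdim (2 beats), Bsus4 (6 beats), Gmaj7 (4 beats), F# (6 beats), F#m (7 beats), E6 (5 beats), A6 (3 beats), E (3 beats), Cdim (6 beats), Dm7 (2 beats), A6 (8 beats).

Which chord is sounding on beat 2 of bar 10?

Beat 2 of bar 10 is beat (10−1)×4 + 2 = 38 overall.
Running totals: F#sus4 ends at 5, Bbm ends at 6, Dsus4 ends at 10, Absus4 ends at 12, Bdim ends at 14, Bsus4 ends at 20, Gmaj7 ends at 24, F# ends at 30, F#m ends at 37, E6 ends at 42.
Beat 38 falls within E6.

E6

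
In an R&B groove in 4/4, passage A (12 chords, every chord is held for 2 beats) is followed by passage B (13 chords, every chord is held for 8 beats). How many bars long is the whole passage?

A: 12 × 2 = 24 beats = 6 bars.
B: 13 × 8 = 104 beats = 26 bars.
Total: 6 + 26 = 32 bars.

32 bars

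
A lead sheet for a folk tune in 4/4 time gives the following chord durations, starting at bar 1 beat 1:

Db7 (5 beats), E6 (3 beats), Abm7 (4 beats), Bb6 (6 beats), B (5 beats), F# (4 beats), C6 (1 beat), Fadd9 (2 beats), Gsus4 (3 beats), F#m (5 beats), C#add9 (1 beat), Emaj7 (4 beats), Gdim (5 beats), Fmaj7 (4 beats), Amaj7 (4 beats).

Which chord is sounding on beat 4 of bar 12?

Beat 4 of bar 12 is beat (12−1)×4 + 4 = 48 overall.
Running totals: Db7 ends at 5, E6 ends at 8, Abm7 ends at 12, Bb6 ends at 18, B ends at 23, F# ends at 27, C6 ends at 28, Fadd9 ends at 30, Gsus4 ends at 33, F#m ends at 38, C#add9 ends at 39, Emaj7 ends at 43, Gdim ends at 48.
Beat 48 falls within Gdim.

Gdim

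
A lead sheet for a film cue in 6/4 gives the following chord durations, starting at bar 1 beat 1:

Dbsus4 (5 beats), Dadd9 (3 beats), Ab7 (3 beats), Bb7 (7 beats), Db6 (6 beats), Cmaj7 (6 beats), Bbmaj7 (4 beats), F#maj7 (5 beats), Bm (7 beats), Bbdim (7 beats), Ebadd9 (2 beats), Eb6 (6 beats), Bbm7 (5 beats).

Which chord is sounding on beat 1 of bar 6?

Bbmaj7

Beat 1 of bar 6 is beat (6−1)×6 + 1 = 31 overall.
Running totals: Dbsus4 ends at 5, Dadd9 ends at 8, Ab7 ends at 11, Bb7 ends at 18, Db6 ends at 24, Cmaj7 ends at 30, Bbmaj7 ends at 34.
Beat 31 falls within Bbmaj7.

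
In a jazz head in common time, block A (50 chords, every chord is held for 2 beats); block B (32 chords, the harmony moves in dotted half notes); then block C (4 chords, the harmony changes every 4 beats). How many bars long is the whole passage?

A: 50 × 2 = 100 beats = 25 bars.
B: 32 × 3 = 96 beats = 24 bars.
C: 4 × 4 = 16 beats = 4 bars.
Total: 25 + 24 + 4 = 53 bars.

53 bars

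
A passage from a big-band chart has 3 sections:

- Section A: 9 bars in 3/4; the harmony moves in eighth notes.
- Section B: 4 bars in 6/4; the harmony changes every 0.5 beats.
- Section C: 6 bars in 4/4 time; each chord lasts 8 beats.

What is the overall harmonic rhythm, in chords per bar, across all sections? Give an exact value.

105/19 chords per bar

A: 9 × 3 = 27 beats ÷ 0.5 = 54 chords.
B: 4 × 6 = 24 beats ÷ 0.5 = 48 chords.
C: 6 × 4 = 24 beats ÷ 8 = 3 chords.
Overall: 105 chords over 19 bars → 105/19 = 105/19 chords per bar.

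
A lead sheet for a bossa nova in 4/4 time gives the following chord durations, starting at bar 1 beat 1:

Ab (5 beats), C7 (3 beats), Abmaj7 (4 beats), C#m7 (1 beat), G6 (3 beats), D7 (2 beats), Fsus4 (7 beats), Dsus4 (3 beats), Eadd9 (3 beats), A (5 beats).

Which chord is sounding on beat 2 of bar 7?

Beat 2 of bar 7 is beat (7−1)×4 + 2 = 26 overall.
Running totals: Ab ends at 5, C7 ends at 8, Abmaj7 ends at 12, C#m7 ends at 13, G6 ends at 16, D7 ends at 18, Fsus4 ends at 25, Dsus4 ends at 28.
Beat 26 falls within Dsus4.

Dsus4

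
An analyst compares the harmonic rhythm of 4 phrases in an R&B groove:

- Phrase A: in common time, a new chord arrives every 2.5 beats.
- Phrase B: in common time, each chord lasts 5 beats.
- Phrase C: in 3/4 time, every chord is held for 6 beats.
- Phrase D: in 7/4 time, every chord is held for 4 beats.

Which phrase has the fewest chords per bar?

A: 4 beats/bar ÷ 2.5 beats/chord = 1.6 chords/bar.
B: 4 beats/bar ÷ 5 beats/chord = 0.8 chords/bar.
C: 3 beats/bar ÷ 6 beats/chord = 0.5 chords/bar.
D: 7 beats/bar ÷ 4 beats/chord = 1.75 chords/bar.
Slowest is C at 0.5 chords/bar.

Phrase C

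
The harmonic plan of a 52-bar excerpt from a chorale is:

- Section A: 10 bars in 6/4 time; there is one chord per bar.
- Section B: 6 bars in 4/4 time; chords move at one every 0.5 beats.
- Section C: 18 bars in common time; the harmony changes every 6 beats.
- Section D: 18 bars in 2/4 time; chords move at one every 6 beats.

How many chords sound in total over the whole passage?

76 chords

A: 10 bars × 6 beats = 60 beats; 6 beats/chord → 10 chords.
B: 6 bars × 4 beats = 24 beats; 0.5 beats/chord → 48 chords.
C: 18 bars × 4 beats = 72 beats; 6 beats/chord → 12 chords.
D: 18 bars × 2 beats = 36 beats; 6 beats/chord → 6 chords.
Total: 10 + 48 + 12 + 6 = 76.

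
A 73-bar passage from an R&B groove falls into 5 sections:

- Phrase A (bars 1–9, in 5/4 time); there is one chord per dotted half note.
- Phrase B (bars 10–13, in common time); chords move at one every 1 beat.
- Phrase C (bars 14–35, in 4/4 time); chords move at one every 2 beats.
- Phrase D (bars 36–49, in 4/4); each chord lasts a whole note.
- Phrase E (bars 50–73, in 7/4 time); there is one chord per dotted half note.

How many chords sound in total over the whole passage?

145 chords

A has 45 beats and chords last 3 each, so 15 chords.
B has 16 beats and chords last 1 each, so 16 chords.
C has 88 beats and chords last 2 each, so 44 chords.
D has 56 beats and chords last 4 each, so 14 chords.
E has 168 beats and chords last 3 each, so 56 chords.
Total: 15 + 16 + 44 + 14 + 56 = 145.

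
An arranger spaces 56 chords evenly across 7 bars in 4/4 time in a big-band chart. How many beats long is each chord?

0.5 beats

7 bars × 4 beats/bar = 28 beats total.
28 beats ÷ 56 chords = 0.5 beats per chord.
(That is an eighth note.)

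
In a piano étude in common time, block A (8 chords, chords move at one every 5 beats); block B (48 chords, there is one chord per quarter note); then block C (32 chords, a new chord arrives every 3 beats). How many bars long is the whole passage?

46 bars

A: 8 × 5 = 40 beats = 10 bars.
B: 48 × 1 = 48 beats = 12 bars.
C: 32 × 3 = 96 beats = 24 bars.
Total: 10 + 12 + 24 = 46 bars.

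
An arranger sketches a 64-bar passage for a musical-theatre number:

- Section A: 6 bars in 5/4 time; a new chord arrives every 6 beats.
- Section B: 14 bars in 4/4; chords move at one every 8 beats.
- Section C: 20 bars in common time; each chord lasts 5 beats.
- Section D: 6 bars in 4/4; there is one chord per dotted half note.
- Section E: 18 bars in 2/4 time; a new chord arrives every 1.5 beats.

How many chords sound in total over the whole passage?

A: 6·5 = 30 beats, 30/6 = 5 chords.
B: 14·4 = 56 beats, 56/8 = 7 chords.
C: 20·4 = 80 beats, 80/5 = 16 chords.
D: 6·4 = 24 beats, 24/3 = 8 chords.
E: 18·2 = 36 beats, 36/1.5 = 24 chords.
Total: 5 + 7 + 16 + 8 + 24 = 60.

60 chords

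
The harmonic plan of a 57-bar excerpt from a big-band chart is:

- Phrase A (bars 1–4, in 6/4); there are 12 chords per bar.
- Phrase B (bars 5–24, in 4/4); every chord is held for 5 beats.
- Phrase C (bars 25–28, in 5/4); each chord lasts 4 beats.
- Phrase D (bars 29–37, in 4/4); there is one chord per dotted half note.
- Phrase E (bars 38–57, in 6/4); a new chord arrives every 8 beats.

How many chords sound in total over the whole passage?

96 chords

A has 24 beats and chords last 0.5 each, so 48 chords.
B has 80 beats and chords last 5 each, so 16 chords.
C has 20 beats and chords last 4 each, so 5 chords.
D has 36 beats and chords last 3 each, so 12 chords.
E has 120 beats and chords last 8 each, so 15 chords.
Total: 48 + 16 + 5 + 12 + 15 = 96.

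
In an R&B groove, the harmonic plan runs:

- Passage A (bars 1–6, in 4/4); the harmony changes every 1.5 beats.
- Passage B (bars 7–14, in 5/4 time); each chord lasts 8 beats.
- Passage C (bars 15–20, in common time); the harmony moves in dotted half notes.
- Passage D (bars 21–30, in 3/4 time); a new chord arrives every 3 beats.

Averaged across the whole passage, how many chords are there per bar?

A: 6 bars of 4 beats is 24 beats; at 1.5 beats each that's 16 chords.
B: 8 bars of 5 beats is 40 beats; at 8 beats each that's 5 chords.
C: 6 bars of 4 beats is 24 beats; at 3 beats each that's 8 chords.
D: 10 bars of 3 beats is 30 beats; at 3 beats each that's 10 chords.
Overall: 39 chords over 30 bars → 39/30 = 1.3 chords per bar.

1.3 chords per bar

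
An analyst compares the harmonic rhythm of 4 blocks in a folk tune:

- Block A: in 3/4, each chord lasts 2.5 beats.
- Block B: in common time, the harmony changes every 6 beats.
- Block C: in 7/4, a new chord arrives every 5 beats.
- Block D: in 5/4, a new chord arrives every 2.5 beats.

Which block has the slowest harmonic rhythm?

A: 3 beats/bar ÷ 2.5 beats/chord = 1.2 chords/bar.
B: 4 beats/bar ÷ 6 beats/chord = 2/3 chords/bar.
C: 7 beats/bar ÷ 5 beats/chord = 1.4 chords/bar.
D: 5 beats/bar ÷ 2.5 beats/chord = 2 chords/bar.
Slowest is B at 2/3 chords/bar.

Block B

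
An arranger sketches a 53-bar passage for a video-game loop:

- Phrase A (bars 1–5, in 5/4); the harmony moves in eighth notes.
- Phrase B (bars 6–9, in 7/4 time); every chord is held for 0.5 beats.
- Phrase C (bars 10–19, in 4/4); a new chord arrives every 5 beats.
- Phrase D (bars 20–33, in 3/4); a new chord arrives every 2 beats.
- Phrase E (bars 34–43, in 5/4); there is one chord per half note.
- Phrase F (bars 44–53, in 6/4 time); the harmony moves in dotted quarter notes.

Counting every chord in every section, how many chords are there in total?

A: 5 bars × 5 beats = 25 beats; 0.5 beats/chord → 50 chords.
B: 4 bars × 7 beats = 28 beats; 0.5 beats/chord → 56 chords.
C: 10 bars × 4 beats = 40 beats; 5 beats/chord → 8 chords.
D: 14 bars × 3 beats = 42 beats; 2 beats/chord → 21 chords.
E: 10 bars × 5 beats = 50 beats; 2 beats/chord → 25 chords.
F: 10 bars × 6 beats = 60 beats; 1.5 beats/chord → 40 chords.
Total: 50 + 56 + 8 + 21 + 25 + 40 = 200.

200 chords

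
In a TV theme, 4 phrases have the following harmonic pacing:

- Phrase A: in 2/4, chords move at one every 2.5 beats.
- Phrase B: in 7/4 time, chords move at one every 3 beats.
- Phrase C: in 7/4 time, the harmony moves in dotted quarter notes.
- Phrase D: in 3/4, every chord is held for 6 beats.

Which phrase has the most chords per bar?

A: 2/2.5 = 0.8 chords/bar.
B: 7/3 = 7/3 chords/bar.
C: 7/1.5 = 14/3 chords/bar.
D: 3/6 = 0.5 chords/bar.
Fastest is C at 14/3 chords/bar.

Phrase C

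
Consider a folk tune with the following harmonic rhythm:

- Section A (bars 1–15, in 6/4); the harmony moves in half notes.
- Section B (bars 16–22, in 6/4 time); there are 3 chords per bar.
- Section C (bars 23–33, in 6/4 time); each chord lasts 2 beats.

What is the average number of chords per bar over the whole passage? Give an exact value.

3 chords per bar

A: 15 bars of 6 beats is 90 beats; at 2 beats each that's 45 chords.
B: 7 bars of 6 beats is 42 beats; at 2 beats each that's 21 chords.
C: 11 bars of 6 beats is 66 beats; at 2 beats each that's 33 chords.
Overall: 99 chords over 33 bars → 99/33 = 3 chords per bar.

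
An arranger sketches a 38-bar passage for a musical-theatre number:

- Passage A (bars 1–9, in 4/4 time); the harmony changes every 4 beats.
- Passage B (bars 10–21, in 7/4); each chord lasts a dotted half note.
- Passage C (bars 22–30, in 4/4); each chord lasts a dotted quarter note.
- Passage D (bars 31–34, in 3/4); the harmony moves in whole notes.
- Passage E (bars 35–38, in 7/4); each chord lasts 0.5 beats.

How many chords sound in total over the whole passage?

A: 9 bars × 4 beats = 36 beats; 4 beats/chord → 9 chords.
B: 12 bars × 7 beats = 84 beats; 3 beats/chord → 28 chords.
C: 9 bars × 4 beats = 36 beats; 1.5 beats/chord → 24 chords.
D: 4 bars × 3 beats = 12 beats; 4 beats/chord → 3 chords.
E: 4 bars × 7 beats = 28 beats; 0.5 beats/chord → 56 chords.
Total: 9 + 28 + 24 + 3 + 56 = 120.

120 chords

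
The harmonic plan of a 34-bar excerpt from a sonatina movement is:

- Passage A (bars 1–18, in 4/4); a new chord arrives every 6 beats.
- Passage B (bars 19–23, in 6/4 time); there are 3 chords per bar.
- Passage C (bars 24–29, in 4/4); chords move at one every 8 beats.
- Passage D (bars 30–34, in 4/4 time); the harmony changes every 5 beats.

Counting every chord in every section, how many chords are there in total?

A: 18·4 = 72 beats, 72/6 = 12 chords.
B: 5·6 = 30 beats, 30/2 = 15 chords.
C: 6·4 = 24 beats, 24/8 = 3 chords.
D: 5·4 = 20 beats, 20/5 = 4 chords.
Total: 12 + 15 + 3 + 4 = 34.

34 chords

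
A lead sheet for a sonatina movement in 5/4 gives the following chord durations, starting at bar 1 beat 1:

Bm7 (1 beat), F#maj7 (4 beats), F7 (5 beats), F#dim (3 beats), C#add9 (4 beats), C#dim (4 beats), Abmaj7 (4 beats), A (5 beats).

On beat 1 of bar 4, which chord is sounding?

C#add9

Beat 1 of bar 4 is beat (4−1)×5 + 1 = 16 overall.
Running totals: Bm7 ends at 1, F#maj7 ends at 5, F7 ends at 10, F#dim ends at 13, C#add9 ends at 17.
Beat 16 falls within C#add9.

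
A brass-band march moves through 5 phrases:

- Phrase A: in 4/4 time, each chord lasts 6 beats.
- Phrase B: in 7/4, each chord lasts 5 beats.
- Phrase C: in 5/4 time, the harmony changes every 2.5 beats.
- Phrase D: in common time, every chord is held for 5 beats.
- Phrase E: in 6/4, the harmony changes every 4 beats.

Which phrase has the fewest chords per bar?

A: each chord is 6 beats in 4/4, so 2/3 per bar.
B: each chord is 5 beats in 7/4, so 1.4 per bar.
C: each chord is 2.5 beats in 5/4, so 2 per bar.
D: each chord is 5 beats in 4/4, so 0.8 per bar.
E: each chord is 4 beats in 6/4, so 1.5 per bar.
Slowest is A at 2/3 chords/bar.

Phrase A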